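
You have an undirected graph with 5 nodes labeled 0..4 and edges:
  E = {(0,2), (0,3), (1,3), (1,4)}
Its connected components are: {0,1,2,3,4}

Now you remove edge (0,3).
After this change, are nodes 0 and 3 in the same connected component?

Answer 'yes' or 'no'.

Initial components: {0,1,2,3,4}
Removing edge (0,3): it was a bridge — component count 1 -> 2.
New components: {0,2} {1,3,4}
Are 0 and 3 in the same component? no

Answer: no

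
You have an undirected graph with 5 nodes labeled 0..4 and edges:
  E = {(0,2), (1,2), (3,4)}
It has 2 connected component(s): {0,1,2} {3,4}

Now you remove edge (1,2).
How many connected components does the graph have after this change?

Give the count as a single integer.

Initial component count: 2
Remove (1,2): it was a bridge. Count increases: 2 -> 3.
  After removal, components: {0,2} {1} {3,4}
New component count: 3

Answer: 3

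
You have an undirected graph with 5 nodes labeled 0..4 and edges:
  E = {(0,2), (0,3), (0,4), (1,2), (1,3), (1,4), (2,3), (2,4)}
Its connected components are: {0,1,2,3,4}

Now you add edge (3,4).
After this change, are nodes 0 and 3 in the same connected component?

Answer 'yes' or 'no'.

Initial components: {0,1,2,3,4}
Adding edge (3,4): both already in same component {0,1,2,3,4}. No change.
New components: {0,1,2,3,4}
Are 0 and 3 in the same component? yes

Answer: yes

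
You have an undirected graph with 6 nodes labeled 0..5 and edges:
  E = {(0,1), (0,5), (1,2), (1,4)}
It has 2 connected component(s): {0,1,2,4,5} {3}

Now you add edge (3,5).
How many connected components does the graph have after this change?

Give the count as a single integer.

Initial component count: 2
Add (3,5): merges two components. Count decreases: 2 -> 1.
New component count: 1

Answer: 1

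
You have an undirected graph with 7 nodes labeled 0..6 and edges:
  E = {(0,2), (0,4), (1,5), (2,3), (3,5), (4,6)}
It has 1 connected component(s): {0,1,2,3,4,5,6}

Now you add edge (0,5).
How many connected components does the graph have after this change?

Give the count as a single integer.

Initial component count: 1
Add (0,5): endpoints already in same component. Count unchanged: 1.
New component count: 1

Answer: 1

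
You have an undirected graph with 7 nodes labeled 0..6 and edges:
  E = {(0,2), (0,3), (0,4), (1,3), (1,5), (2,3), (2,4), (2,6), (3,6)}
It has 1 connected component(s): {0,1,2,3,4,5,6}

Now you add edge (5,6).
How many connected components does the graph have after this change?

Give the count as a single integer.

Initial component count: 1
Add (5,6): endpoints already in same component. Count unchanged: 1.
New component count: 1

Answer: 1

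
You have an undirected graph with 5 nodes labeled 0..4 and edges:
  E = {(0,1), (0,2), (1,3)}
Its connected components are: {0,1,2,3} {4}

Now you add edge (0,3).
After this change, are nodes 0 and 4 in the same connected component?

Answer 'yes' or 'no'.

Answer: no

Derivation:
Initial components: {0,1,2,3} {4}
Adding edge (0,3): both already in same component {0,1,2,3}. No change.
New components: {0,1,2,3} {4}
Are 0 and 4 in the same component? no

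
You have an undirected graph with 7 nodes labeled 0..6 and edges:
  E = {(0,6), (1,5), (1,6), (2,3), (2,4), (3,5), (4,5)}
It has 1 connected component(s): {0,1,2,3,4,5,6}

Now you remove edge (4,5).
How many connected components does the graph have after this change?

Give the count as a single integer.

Answer: 1

Derivation:
Initial component count: 1
Remove (4,5): not a bridge. Count unchanged: 1.
  After removal, components: {0,1,2,3,4,5,6}
New component count: 1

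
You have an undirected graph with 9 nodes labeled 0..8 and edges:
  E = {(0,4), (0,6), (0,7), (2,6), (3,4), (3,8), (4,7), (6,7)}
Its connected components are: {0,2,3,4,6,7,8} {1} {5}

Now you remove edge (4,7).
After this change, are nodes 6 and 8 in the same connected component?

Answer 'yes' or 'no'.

Answer: yes

Derivation:
Initial components: {0,2,3,4,6,7,8} {1} {5}
Removing edge (4,7): not a bridge — component count unchanged at 3.
New components: {0,2,3,4,6,7,8} {1} {5}
Are 6 and 8 in the same component? yes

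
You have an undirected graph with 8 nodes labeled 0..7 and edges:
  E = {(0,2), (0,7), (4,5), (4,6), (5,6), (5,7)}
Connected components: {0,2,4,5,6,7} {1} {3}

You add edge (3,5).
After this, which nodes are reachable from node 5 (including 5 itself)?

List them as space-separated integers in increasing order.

Answer: 0 2 3 4 5 6 7

Derivation:
Before: nodes reachable from 5: {0,2,4,5,6,7}
Adding (3,5): merges 5's component with another. Reachability grows.
After: nodes reachable from 5: {0,2,3,4,5,6,7}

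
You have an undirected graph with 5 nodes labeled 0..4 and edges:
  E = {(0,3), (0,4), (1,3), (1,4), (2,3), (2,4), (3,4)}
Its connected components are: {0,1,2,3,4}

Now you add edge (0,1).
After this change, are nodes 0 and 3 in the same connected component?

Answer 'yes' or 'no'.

Initial components: {0,1,2,3,4}
Adding edge (0,1): both already in same component {0,1,2,3,4}. No change.
New components: {0,1,2,3,4}
Are 0 and 3 in the same component? yes

Answer: yes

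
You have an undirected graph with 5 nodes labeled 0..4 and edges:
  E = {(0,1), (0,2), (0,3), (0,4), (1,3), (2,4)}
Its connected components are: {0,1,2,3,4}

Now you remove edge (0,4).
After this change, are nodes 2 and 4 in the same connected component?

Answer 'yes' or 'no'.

Initial components: {0,1,2,3,4}
Removing edge (0,4): not a bridge — component count unchanged at 1.
New components: {0,1,2,3,4}
Are 2 and 4 in the same component? yes

Answer: yes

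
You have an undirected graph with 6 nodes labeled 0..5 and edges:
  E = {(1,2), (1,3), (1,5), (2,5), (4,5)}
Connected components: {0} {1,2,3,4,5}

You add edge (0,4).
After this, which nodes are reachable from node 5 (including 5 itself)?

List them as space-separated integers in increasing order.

Answer: 0 1 2 3 4 5

Derivation:
Before: nodes reachable from 5: {1,2,3,4,5}
Adding (0,4): merges 5's component with another. Reachability grows.
After: nodes reachable from 5: {0,1,2,3,4,5}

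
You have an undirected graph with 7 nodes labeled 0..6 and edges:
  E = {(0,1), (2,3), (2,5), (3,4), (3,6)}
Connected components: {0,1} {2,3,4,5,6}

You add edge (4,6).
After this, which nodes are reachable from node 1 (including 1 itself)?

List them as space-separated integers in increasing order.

Answer: 0 1

Derivation:
Before: nodes reachable from 1: {0,1}
Adding (4,6): both endpoints already in same component. Reachability from 1 unchanged.
After: nodes reachable from 1: {0,1}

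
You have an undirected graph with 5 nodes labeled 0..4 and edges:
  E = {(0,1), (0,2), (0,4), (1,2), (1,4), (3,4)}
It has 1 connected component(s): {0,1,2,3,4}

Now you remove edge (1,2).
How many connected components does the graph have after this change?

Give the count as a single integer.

Initial component count: 1
Remove (1,2): not a bridge. Count unchanged: 1.
  After removal, components: {0,1,2,3,4}
New component count: 1

Answer: 1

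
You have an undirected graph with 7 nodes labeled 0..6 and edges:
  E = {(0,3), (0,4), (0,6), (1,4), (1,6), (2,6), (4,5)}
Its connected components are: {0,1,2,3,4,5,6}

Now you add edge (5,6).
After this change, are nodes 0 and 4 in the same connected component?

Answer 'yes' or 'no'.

Answer: yes

Derivation:
Initial components: {0,1,2,3,4,5,6}
Adding edge (5,6): both already in same component {0,1,2,3,4,5,6}. No change.
New components: {0,1,2,3,4,5,6}
Are 0 and 4 in the same component? yes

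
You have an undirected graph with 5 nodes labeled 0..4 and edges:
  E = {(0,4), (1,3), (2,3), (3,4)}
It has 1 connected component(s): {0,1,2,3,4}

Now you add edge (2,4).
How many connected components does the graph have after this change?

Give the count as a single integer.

Initial component count: 1
Add (2,4): endpoints already in same component. Count unchanged: 1.
New component count: 1

Answer: 1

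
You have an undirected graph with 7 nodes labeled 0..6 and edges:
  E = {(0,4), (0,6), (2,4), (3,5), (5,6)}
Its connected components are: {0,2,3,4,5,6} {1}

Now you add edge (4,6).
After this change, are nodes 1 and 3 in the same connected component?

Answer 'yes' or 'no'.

Initial components: {0,2,3,4,5,6} {1}
Adding edge (4,6): both already in same component {0,2,3,4,5,6}. No change.
New components: {0,2,3,4,5,6} {1}
Are 1 and 3 in the same component? no

Answer: no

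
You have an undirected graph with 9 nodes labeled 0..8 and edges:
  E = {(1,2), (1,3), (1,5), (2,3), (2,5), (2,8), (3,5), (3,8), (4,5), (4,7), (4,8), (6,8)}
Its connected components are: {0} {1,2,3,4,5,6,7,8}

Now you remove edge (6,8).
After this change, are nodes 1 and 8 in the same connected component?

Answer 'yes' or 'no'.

Answer: yes

Derivation:
Initial components: {0} {1,2,3,4,5,6,7,8}
Removing edge (6,8): it was a bridge — component count 2 -> 3.
New components: {0} {1,2,3,4,5,7,8} {6}
Are 1 and 8 in the same component? yes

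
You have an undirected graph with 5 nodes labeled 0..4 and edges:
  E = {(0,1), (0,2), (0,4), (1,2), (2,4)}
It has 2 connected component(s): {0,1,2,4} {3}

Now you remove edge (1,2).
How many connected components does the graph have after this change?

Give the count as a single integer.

Initial component count: 2
Remove (1,2): not a bridge. Count unchanged: 2.
  After removal, components: {0,1,2,4} {3}
New component count: 2

Answer: 2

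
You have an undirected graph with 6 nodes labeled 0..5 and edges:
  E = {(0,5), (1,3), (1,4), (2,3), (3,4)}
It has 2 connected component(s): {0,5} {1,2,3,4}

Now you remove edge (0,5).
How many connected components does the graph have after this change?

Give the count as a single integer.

Answer: 3

Derivation:
Initial component count: 2
Remove (0,5): it was a bridge. Count increases: 2 -> 3.
  After removal, components: {0} {1,2,3,4} {5}
New component count: 3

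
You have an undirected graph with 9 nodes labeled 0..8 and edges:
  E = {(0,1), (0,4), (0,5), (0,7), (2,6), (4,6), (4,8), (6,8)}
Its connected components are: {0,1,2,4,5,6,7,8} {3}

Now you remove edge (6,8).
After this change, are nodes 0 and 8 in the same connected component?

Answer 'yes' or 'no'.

Answer: yes

Derivation:
Initial components: {0,1,2,4,5,6,7,8} {3}
Removing edge (6,8): not a bridge — component count unchanged at 2.
New components: {0,1,2,4,5,6,7,8} {3}
Are 0 and 8 in the same component? yes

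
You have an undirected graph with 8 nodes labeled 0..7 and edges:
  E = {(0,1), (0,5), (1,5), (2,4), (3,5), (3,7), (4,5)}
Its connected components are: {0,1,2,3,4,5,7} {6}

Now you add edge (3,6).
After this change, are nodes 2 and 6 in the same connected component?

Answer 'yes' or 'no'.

Answer: yes

Derivation:
Initial components: {0,1,2,3,4,5,7} {6}
Adding edge (3,6): merges {0,1,2,3,4,5,7} and {6}.
New components: {0,1,2,3,4,5,6,7}
Are 2 and 6 in the same component? yes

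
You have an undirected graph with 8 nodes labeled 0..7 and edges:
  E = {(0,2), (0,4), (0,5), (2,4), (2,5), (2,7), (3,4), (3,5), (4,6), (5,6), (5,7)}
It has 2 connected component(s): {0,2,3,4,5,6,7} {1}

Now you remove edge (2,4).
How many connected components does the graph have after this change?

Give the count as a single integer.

Initial component count: 2
Remove (2,4): not a bridge. Count unchanged: 2.
  After removal, components: {0,2,3,4,5,6,7} {1}
New component count: 2

Answer: 2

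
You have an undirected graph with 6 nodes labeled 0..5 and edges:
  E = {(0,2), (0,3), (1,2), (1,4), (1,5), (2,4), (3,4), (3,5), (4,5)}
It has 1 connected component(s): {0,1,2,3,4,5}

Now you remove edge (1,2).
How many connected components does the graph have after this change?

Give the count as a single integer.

Initial component count: 1
Remove (1,2): not a bridge. Count unchanged: 1.
  After removal, components: {0,1,2,3,4,5}
New component count: 1

Answer: 1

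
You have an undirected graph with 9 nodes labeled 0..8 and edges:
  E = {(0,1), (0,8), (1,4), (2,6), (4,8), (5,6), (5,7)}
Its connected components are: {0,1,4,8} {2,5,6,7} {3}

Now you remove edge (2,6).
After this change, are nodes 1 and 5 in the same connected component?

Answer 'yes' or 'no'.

Answer: no

Derivation:
Initial components: {0,1,4,8} {2,5,6,7} {3}
Removing edge (2,6): it was a bridge — component count 3 -> 4.
New components: {0,1,4,8} {2} {3} {5,6,7}
Are 1 and 5 in the same component? no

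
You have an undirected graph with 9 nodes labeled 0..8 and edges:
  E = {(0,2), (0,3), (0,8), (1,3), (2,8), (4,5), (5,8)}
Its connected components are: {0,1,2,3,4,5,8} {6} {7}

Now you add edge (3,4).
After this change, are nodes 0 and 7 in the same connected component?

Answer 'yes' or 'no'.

Initial components: {0,1,2,3,4,5,8} {6} {7}
Adding edge (3,4): both already in same component {0,1,2,3,4,5,8}. No change.
New components: {0,1,2,3,4,5,8} {6} {7}
Are 0 and 7 in the same component? no

Answer: no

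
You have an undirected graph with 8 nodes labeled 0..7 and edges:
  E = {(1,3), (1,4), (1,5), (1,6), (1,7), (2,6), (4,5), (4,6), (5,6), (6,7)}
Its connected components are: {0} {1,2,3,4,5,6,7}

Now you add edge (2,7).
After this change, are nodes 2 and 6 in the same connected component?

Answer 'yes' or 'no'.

Initial components: {0} {1,2,3,4,5,6,7}
Adding edge (2,7): both already in same component {1,2,3,4,5,6,7}. No change.
New components: {0} {1,2,3,4,5,6,7}
Are 2 and 6 in the same component? yes

Answer: yes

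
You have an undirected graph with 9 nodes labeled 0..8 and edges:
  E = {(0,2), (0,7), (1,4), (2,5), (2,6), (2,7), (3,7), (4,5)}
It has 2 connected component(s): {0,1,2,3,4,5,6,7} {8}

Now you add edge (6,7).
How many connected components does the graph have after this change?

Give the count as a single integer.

Answer: 2

Derivation:
Initial component count: 2
Add (6,7): endpoints already in same component. Count unchanged: 2.
New component count: 2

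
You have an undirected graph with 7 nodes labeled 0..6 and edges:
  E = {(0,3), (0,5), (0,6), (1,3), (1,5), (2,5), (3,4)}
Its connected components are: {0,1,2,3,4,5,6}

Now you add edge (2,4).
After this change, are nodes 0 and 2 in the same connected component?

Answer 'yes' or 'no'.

Initial components: {0,1,2,3,4,5,6}
Adding edge (2,4): both already in same component {0,1,2,3,4,5,6}. No change.
New components: {0,1,2,3,4,5,6}
Are 0 and 2 in the same component? yes

Answer: yes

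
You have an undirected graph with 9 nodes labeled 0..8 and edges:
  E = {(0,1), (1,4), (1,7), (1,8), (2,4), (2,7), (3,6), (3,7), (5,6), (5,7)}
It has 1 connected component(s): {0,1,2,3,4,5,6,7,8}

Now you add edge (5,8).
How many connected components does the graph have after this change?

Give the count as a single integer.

Initial component count: 1
Add (5,8): endpoints already in same component. Count unchanged: 1.
New component count: 1

Answer: 1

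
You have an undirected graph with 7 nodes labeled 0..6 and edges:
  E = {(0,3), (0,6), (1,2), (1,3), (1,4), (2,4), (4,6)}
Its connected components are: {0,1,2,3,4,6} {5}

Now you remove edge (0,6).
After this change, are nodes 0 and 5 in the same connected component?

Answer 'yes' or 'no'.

Answer: no

Derivation:
Initial components: {0,1,2,3,4,6} {5}
Removing edge (0,6): not a bridge — component count unchanged at 2.
New components: {0,1,2,3,4,6} {5}
Are 0 and 5 in the same component? no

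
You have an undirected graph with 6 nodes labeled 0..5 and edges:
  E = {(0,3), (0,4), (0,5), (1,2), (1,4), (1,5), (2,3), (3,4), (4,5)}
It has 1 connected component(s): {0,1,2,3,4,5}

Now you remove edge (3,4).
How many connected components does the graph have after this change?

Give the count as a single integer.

Initial component count: 1
Remove (3,4): not a bridge. Count unchanged: 1.
  After removal, components: {0,1,2,3,4,5}
New component count: 1

Answer: 1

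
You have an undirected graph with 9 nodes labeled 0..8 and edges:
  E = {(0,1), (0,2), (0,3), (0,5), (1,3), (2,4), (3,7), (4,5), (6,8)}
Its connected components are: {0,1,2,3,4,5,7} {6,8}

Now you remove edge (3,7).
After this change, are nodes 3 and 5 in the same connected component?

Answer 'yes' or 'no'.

Initial components: {0,1,2,3,4,5,7} {6,8}
Removing edge (3,7): it was a bridge — component count 2 -> 3.
New components: {0,1,2,3,4,5} {6,8} {7}
Are 3 and 5 in the same component? yes

Answer: yes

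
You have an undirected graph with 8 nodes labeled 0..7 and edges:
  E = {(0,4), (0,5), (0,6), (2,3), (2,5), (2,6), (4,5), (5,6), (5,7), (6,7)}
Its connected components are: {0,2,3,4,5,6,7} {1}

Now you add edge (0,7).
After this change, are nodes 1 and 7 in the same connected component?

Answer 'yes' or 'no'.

Initial components: {0,2,3,4,5,6,7} {1}
Adding edge (0,7): both already in same component {0,2,3,4,5,6,7}. No change.
New components: {0,2,3,4,5,6,7} {1}
Are 1 and 7 in the same component? no

Answer: no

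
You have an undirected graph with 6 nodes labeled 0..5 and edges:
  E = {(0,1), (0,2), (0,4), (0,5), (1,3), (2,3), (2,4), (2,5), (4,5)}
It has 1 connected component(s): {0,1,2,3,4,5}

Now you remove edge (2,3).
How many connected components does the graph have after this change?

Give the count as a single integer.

Answer: 1

Derivation:
Initial component count: 1
Remove (2,3): not a bridge. Count unchanged: 1.
  After removal, components: {0,1,2,3,4,5}
New component count: 1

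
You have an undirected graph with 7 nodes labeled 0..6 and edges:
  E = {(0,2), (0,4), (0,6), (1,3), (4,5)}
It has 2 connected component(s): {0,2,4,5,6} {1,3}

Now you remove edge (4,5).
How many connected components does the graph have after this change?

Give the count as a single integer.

Answer: 3

Derivation:
Initial component count: 2
Remove (4,5): it was a bridge. Count increases: 2 -> 3.
  After removal, components: {0,2,4,6} {1,3} {5}
New component count: 3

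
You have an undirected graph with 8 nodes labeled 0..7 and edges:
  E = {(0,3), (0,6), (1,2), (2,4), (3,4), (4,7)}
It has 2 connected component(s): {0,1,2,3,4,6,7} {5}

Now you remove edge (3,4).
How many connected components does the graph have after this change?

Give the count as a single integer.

Initial component count: 2
Remove (3,4): it was a bridge. Count increases: 2 -> 3.
  After removal, components: {0,3,6} {1,2,4,7} {5}
New component count: 3

Answer: 3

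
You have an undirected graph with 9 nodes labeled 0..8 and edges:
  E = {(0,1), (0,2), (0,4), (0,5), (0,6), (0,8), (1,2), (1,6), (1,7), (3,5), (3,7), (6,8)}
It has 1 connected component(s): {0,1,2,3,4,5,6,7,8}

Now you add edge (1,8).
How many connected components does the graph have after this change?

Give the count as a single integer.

Answer: 1

Derivation:
Initial component count: 1
Add (1,8): endpoints already in same component. Count unchanged: 1.
New component count: 1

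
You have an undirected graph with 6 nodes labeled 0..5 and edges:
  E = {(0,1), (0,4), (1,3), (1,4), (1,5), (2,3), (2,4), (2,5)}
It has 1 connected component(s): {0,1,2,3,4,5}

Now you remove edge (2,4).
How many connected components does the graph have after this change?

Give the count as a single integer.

Answer: 1

Derivation:
Initial component count: 1
Remove (2,4): not a bridge. Count unchanged: 1.
  After removal, components: {0,1,2,3,4,5}
New component count: 1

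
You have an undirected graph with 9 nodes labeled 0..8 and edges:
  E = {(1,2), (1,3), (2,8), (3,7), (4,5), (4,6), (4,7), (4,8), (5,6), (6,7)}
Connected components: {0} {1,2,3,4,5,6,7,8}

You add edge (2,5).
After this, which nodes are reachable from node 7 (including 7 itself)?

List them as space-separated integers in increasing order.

Answer: 1 2 3 4 5 6 7 8

Derivation:
Before: nodes reachable from 7: {1,2,3,4,5,6,7,8}
Adding (2,5): both endpoints already in same component. Reachability from 7 unchanged.
After: nodes reachable from 7: {1,2,3,4,5,6,7,8}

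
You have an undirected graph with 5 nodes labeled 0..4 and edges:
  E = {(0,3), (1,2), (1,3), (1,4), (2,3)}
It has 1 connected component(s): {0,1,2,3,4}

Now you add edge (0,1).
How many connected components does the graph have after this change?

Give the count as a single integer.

Initial component count: 1
Add (0,1): endpoints already in same component. Count unchanged: 1.
New component count: 1

Answer: 1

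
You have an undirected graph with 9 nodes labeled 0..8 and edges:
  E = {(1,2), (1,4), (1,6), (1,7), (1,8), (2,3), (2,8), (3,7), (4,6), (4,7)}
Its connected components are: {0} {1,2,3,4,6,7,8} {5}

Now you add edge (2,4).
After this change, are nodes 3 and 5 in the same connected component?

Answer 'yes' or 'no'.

Initial components: {0} {1,2,3,4,6,7,8} {5}
Adding edge (2,4): both already in same component {1,2,3,4,6,7,8}. No change.
New components: {0} {1,2,3,4,6,7,8} {5}
Are 3 and 5 in the same component? no

Answer: no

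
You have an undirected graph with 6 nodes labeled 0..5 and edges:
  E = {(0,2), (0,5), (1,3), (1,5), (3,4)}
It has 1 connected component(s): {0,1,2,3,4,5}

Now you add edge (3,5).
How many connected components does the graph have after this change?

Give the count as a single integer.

Answer: 1

Derivation:
Initial component count: 1
Add (3,5): endpoints already in same component. Count unchanged: 1.
New component count: 1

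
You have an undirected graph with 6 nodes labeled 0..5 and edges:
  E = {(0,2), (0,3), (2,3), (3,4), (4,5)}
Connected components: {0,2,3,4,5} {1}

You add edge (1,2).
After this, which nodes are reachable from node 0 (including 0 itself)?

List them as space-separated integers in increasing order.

Answer: 0 1 2 3 4 5

Derivation:
Before: nodes reachable from 0: {0,2,3,4,5}
Adding (1,2): merges 0's component with another. Reachability grows.
After: nodes reachable from 0: {0,1,2,3,4,5}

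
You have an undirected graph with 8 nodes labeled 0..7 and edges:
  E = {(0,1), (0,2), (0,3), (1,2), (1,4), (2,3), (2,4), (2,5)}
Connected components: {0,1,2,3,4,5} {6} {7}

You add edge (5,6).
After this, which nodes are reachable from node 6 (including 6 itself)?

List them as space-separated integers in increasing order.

Answer: 0 1 2 3 4 5 6

Derivation:
Before: nodes reachable from 6: {6}
Adding (5,6): merges 6's component with another. Reachability grows.
After: nodes reachable from 6: {0,1,2,3,4,5,6}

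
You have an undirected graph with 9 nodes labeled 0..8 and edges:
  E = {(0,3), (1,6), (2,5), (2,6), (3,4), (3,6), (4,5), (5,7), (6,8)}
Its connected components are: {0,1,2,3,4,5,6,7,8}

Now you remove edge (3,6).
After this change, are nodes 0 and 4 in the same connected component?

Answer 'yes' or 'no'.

Initial components: {0,1,2,3,4,5,6,7,8}
Removing edge (3,6): not a bridge — component count unchanged at 1.
New components: {0,1,2,3,4,5,6,7,8}
Are 0 and 4 in the same component? yes

Answer: yes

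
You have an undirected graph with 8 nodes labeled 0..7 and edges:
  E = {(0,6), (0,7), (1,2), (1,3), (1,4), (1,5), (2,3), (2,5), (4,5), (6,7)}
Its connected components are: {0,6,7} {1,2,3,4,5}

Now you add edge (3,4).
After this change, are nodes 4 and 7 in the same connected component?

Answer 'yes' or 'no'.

Initial components: {0,6,7} {1,2,3,4,5}
Adding edge (3,4): both already in same component {1,2,3,4,5}. No change.
New components: {0,6,7} {1,2,3,4,5}
Are 4 and 7 in the same component? no

Answer: no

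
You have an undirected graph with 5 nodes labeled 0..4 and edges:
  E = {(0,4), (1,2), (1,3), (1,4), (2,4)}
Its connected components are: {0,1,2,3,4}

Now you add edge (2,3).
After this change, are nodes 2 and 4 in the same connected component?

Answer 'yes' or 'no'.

Initial components: {0,1,2,3,4}
Adding edge (2,3): both already in same component {0,1,2,3,4}. No change.
New components: {0,1,2,3,4}
Are 2 and 4 in the same component? yes

Answer: yes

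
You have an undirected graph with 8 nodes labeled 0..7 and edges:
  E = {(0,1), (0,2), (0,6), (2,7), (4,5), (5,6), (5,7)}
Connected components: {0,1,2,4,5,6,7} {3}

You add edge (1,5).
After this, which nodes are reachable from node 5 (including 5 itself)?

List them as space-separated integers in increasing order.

Answer: 0 1 2 4 5 6 7

Derivation:
Before: nodes reachable from 5: {0,1,2,4,5,6,7}
Adding (1,5): both endpoints already in same component. Reachability from 5 unchanged.
After: nodes reachable from 5: {0,1,2,4,5,6,7}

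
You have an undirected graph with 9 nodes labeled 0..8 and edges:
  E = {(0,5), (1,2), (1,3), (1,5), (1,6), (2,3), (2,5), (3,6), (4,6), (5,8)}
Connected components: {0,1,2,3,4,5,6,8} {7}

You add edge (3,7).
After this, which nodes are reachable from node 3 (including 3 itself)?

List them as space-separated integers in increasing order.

Before: nodes reachable from 3: {0,1,2,3,4,5,6,8}
Adding (3,7): merges 3's component with another. Reachability grows.
After: nodes reachable from 3: {0,1,2,3,4,5,6,7,8}

Answer: 0 1 2 3 4 5 6 7 8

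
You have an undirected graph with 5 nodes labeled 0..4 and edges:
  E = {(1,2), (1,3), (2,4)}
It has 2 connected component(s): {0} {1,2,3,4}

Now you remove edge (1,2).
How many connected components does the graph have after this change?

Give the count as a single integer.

Initial component count: 2
Remove (1,2): it was a bridge. Count increases: 2 -> 3.
  After removal, components: {0} {1,3} {2,4}
New component count: 3

Answer: 3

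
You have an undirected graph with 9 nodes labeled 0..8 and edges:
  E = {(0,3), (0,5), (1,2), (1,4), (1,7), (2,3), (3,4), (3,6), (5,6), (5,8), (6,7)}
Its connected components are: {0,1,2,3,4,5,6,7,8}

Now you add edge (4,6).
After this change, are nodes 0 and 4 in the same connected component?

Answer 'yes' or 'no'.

Answer: yes

Derivation:
Initial components: {0,1,2,3,4,5,6,7,8}
Adding edge (4,6): both already in same component {0,1,2,3,4,5,6,7,8}. No change.
New components: {0,1,2,3,4,5,6,7,8}
Are 0 and 4 in the same component? yes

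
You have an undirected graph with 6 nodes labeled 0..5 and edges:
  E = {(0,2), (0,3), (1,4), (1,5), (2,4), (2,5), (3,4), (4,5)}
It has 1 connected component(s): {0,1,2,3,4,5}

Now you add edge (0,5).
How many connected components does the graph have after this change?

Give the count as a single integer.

Initial component count: 1
Add (0,5): endpoints already in same component. Count unchanged: 1.
New component count: 1

Answer: 1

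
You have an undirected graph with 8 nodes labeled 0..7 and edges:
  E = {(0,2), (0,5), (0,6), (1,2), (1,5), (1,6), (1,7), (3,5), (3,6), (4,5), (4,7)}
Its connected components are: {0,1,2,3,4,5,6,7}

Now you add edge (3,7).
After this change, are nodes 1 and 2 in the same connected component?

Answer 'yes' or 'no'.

Answer: yes

Derivation:
Initial components: {0,1,2,3,4,5,6,7}
Adding edge (3,7): both already in same component {0,1,2,3,4,5,6,7}. No change.
New components: {0,1,2,3,4,5,6,7}
Are 1 and 2 in the same component? yes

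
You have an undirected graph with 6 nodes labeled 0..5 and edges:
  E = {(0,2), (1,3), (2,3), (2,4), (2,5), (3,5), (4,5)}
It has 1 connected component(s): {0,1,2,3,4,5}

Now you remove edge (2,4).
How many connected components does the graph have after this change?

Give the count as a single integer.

Initial component count: 1
Remove (2,4): not a bridge. Count unchanged: 1.
  After removal, components: {0,1,2,3,4,5}
New component count: 1

Answer: 1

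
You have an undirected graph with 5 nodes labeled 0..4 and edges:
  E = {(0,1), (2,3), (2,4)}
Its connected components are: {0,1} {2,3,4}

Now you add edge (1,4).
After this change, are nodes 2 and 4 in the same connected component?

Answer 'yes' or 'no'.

Answer: yes

Derivation:
Initial components: {0,1} {2,3,4}
Adding edge (1,4): merges {0,1} and {2,3,4}.
New components: {0,1,2,3,4}
Are 2 and 4 in the same component? yes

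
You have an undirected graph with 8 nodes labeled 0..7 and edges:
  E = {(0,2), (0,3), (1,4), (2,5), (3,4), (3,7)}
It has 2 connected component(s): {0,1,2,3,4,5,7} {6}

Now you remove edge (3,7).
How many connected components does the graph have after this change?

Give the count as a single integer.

Initial component count: 2
Remove (3,7): it was a bridge. Count increases: 2 -> 3.
  After removal, components: {0,1,2,3,4,5} {6} {7}
New component count: 3

Answer: 3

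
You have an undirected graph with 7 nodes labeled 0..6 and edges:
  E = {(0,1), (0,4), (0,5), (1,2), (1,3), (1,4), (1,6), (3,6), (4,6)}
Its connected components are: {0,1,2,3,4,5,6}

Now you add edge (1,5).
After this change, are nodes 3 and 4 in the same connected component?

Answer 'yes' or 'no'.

Initial components: {0,1,2,3,4,5,6}
Adding edge (1,5): both already in same component {0,1,2,3,4,5,6}. No change.
New components: {0,1,2,3,4,5,6}
Are 3 and 4 in the same component? yes

Answer: yes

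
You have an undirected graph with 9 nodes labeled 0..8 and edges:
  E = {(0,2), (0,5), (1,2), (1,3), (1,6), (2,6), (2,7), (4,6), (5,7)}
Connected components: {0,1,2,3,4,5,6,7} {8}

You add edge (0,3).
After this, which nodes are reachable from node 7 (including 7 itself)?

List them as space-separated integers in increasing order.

Answer: 0 1 2 3 4 5 6 7

Derivation:
Before: nodes reachable from 7: {0,1,2,3,4,5,6,7}
Adding (0,3): both endpoints already in same component. Reachability from 7 unchanged.
After: nodes reachable from 7: {0,1,2,3,4,5,6,7}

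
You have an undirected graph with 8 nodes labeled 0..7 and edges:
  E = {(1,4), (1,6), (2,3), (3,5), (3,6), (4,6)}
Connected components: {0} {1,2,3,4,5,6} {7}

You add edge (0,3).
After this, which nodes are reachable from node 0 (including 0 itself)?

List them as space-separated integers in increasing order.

Answer: 0 1 2 3 4 5 6

Derivation:
Before: nodes reachable from 0: {0}
Adding (0,3): merges 0's component with another. Reachability grows.
After: nodes reachable from 0: {0,1,2,3,4,5,6}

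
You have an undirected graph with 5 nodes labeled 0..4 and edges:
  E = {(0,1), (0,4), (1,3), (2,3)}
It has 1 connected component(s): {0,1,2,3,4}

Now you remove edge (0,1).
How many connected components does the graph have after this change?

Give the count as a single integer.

Answer: 2

Derivation:
Initial component count: 1
Remove (0,1): it was a bridge. Count increases: 1 -> 2.
  After removal, components: {0,4} {1,2,3}
New component count: 2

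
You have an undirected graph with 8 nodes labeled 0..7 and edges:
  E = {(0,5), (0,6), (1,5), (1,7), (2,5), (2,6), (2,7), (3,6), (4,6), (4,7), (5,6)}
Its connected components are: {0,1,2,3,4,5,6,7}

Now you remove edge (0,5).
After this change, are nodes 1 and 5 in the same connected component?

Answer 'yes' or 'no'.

Initial components: {0,1,2,3,4,5,6,7}
Removing edge (0,5): not a bridge — component count unchanged at 1.
New components: {0,1,2,3,4,5,6,7}
Are 1 and 5 in the same component? yes

Answer: yes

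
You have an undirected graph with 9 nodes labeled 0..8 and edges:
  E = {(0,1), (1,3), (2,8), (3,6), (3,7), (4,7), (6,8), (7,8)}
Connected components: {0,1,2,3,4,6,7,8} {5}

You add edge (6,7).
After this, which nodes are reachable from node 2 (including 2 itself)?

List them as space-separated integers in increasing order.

Before: nodes reachable from 2: {0,1,2,3,4,6,7,8}
Adding (6,7): both endpoints already in same component. Reachability from 2 unchanged.
After: nodes reachable from 2: {0,1,2,3,4,6,7,8}

Answer: 0 1 2 3 4 6 7 8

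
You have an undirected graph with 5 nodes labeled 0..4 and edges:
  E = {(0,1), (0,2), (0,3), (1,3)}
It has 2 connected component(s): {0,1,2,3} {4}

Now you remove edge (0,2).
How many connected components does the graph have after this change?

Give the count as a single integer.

Answer: 3

Derivation:
Initial component count: 2
Remove (0,2): it was a bridge. Count increases: 2 -> 3.
  After removal, components: {0,1,3} {2} {4}
New component count: 3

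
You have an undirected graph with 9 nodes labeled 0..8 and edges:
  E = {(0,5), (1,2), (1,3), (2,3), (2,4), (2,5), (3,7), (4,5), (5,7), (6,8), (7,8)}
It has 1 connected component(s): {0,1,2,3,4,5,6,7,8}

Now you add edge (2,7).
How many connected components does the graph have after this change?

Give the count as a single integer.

Answer: 1

Derivation:
Initial component count: 1
Add (2,7): endpoints already in same component. Count unchanged: 1.
New component count: 1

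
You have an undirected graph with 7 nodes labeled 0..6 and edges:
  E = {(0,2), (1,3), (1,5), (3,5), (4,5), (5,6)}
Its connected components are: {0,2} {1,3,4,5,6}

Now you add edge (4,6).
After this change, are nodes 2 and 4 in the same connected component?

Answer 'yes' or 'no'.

Initial components: {0,2} {1,3,4,5,6}
Adding edge (4,6): both already in same component {1,3,4,5,6}. No change.
New components: {0,2} {1,3,4,5,6}
Are 2 and 4 in the same component? no

Answer: no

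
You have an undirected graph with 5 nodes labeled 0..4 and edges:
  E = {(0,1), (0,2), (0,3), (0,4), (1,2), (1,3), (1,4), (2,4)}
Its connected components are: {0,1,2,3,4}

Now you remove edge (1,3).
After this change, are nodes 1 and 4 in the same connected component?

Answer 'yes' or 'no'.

Answer: yes

Derivation:
Initial components: {0,1,2,3,4}
Removing edge (1,3): not a bridge — component count unchanged at 1.
New components: {0,1,2,3,4}
Are 1 and 4 in the same component? yes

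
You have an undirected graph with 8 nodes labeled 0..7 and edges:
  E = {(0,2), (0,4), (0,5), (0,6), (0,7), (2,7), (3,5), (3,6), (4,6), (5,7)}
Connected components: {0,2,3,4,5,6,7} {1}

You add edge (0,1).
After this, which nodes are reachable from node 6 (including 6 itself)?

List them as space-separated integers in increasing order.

Before: nodes reachable from 6: {0,2,3,4,5,6,7}
Adding (0,1): merges 6's component with another. Reachability grows.
After: nodes reachable from 6: {0,1,2,3,4,5,6,7}

Answer: 0 1 2 3 4 5 6 7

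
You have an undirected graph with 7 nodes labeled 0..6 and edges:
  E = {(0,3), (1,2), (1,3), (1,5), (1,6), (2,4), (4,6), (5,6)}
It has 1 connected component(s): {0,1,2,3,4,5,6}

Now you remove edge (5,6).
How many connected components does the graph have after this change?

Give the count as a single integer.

Answer: 1

Derivation:
Initial component count: 1
Remove (5,6): not a bridge. Count unchanged: 1.
  After removal, components: {0,1,2,3,4,5,6}
New component count: 1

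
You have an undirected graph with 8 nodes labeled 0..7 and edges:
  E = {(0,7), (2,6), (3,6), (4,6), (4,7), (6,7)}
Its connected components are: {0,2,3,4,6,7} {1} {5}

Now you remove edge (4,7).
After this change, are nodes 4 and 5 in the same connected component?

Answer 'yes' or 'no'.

Answer: no

Derivation:
Initial components: {0,2,3,4,6,7} {1} {5}
Removing edge (4,7): not a bridge — component count unchanged at 3.
New components: {0,2,3,4,6,7} {1} {5}
Are 4 and 5 in the same component? no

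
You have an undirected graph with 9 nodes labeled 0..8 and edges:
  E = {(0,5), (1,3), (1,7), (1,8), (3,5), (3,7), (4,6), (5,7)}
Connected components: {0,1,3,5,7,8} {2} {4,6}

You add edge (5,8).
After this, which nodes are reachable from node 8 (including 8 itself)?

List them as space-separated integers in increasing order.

Answer: 0 1 3 5 7 8

Derivation:
Before: nodes reachable from 8: {0,1,3,5,7,8}
Adding (5,8): both endpoints already in same component. Reachability from 8 unchanged.
After: nodes reachable from 8: {0,1,3,5,7,8}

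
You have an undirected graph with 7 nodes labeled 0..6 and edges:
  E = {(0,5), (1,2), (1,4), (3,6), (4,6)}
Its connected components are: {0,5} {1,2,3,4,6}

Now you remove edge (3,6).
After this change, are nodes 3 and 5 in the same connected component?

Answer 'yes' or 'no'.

Initial components: {0,5} {1,2,3,4,6}
Removing edge (3,6): it was a bridge — component count 2 -> 3.
New components: {0,5} {1,2,4,6} {3}
Are 3 and 5 in the same component? no

Answer: no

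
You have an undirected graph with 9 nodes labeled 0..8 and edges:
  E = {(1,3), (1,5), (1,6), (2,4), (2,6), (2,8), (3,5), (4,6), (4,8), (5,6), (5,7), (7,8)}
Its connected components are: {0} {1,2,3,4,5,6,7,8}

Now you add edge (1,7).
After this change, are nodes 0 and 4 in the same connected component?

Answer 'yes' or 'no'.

Initial components: {0} {1,2,3,4,5,6,7,8}
Adding edge (1,7): both already in same component {1,2,3,4,5,6,7,8}. No change.
New components: {0} {1,2,3,4,5,6,7,8}
Are 0 and 4 in the same component? no

Answer: no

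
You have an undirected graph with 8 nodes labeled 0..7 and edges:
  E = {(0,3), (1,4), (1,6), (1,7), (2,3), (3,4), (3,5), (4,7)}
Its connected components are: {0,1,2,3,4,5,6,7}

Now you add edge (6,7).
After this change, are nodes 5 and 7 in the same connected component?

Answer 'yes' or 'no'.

Answer: yes

Derivation:
Initial components: {0,1,2,3,4,5,6,7}
Adding edge (6,7): both already in same component {0,1,2,3,4,5,6,7}. No change.
New components: {0,1,2,3,4,5,6,7}
Are 5 and 7 in the same component? yes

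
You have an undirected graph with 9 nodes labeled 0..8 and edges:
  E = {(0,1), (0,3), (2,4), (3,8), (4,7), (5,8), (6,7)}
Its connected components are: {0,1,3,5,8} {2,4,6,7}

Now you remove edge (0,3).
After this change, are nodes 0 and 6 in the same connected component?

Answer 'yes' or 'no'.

Answer: no

Derivation:
Initial components: {0,1,3,5,8} {2,4,6,7}
Removing edge (0,3): it was a bridge — component count 2 -> 3.
New components: {0,1} {2,4,6,7} {3,5,8}
Are 0 and 6 in the same component? no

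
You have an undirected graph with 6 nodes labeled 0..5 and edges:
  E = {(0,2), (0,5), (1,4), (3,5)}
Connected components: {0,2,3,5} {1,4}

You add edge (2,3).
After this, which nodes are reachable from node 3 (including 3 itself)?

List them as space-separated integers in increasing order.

Before: nodes reachable from 3: {0,2,3,5}
Adding (2,3): both endpoints already in same component. Reachability from 3 unchanged.
After: nodes reachable from 3: {0,2,3,5}

Answer: 0 2 3 5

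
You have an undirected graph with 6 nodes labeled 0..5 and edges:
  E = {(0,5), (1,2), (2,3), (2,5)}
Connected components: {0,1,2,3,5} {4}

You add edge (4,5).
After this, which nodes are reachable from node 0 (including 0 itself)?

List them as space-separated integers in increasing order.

Answer: 0 1 2 3 4 5

Derivation:
Before: nodes reachable from 0: {0,1,2,3,5}
Adding (4,5): merges 0's component with another. Reachability grows.
After: nodes reachable from 0: {0,1,2,3,4,5}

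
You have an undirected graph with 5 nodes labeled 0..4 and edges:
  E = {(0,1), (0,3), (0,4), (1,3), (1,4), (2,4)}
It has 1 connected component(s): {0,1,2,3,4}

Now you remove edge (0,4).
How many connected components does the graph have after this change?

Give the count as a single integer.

Answer: 1

Derivation:
Initial component count: 1
Remove (0,4): not a bridge. Count unchanged: 1.
  After removal, components: {0,1,2,3,4}
New component count: 1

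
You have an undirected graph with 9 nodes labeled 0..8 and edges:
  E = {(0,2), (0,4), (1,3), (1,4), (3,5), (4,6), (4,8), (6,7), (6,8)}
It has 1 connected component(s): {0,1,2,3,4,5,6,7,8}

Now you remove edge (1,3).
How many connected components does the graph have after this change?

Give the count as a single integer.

Initial component count: 1
Remove (1,3): it was a bridge. Count increases: 1 -> 2.
  After removal, components: {0,1,2,4,6,7,8} {3,5}
New component count: 2

Answer: 2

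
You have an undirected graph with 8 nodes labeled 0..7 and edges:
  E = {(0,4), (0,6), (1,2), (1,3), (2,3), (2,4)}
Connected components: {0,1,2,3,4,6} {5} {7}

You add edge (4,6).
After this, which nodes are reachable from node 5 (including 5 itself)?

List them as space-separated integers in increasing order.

Before: nodes reachable from 5: {5}
Adding (4,6): both endpoints already in same component. Reachability from 5 unchanged.
After: nodes reachable from 5: {5}

Answer: 5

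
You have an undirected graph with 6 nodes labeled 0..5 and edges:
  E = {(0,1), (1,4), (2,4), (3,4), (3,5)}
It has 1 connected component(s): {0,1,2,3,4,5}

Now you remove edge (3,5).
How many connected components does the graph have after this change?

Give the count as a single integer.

Answer: 2

Derivation:
Initial component count: 1
Remove (3,5): it was a bridge. Count increases: 1 -> 2.
  After removal, components: {0,1,2,3,4} {5}
New component count: 2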